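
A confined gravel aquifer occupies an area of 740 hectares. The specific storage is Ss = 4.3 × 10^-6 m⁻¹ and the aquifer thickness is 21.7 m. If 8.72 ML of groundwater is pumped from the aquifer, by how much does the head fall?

S = Ss × b = 4.3 × 10^-6 m⁻¹ × 21.7 m = 9.331 × 10^-5
A = 740 hectares = 7.4 × 10^6 m²
ΔV = 8.72 ML = 8720 m³
Δh = ΔV / (S × A) = 8720 m³ / (9.331 × 10^-5 × 7.4 × 10^6 m²) = 12.63 m

Δh ≈ 12.6 m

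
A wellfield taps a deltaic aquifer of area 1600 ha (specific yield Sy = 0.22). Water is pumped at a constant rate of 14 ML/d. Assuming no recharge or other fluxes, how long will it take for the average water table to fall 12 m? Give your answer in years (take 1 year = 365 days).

A = 1600 ha = 1.6 × 10^7 m²
ΔV = Sy × A × Δh = 0.22 × 1.6 × 10^7 × 12 = 4.224 × 10^7 m³
Q = 14 ML/d = 14000 m³/d
t = ΔV / Q = 4.224 × 10^7 m³ / 14000 m³/d = 3017 d
t = 3017 d ≈ 8.266 years

t ≈ 8.27 years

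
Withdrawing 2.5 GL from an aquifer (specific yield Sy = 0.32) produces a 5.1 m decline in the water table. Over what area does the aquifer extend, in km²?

A ≈ 1.53 km²

ΔV = 2.5 GL = 2.5 × 10^6 m³
A = ΔV / (Sy × Δh) = 2.5 × 10^6 / (0.32 × 5.1) = 1.532 × 10^6 m²
A = 1.532 × 10^6 m² = 1.532 km²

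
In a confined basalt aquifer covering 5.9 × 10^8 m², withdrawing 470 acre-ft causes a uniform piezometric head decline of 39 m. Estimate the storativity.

S ≈ 2.5 × 10^-5

ΔV = 470 acre-ft = 5.797 × 10^5 m³
S = ΔV / (A × Δh) = 5.797 × 10^5 m³ / (5.9 × 10^8 m² × 39 m) = 2.519 × 10^-5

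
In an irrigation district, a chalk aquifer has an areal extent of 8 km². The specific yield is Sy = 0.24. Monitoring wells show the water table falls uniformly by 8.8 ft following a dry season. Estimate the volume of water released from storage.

A = 8 km² = 8 × 10^6 m²
Δh = 8.8 ft = 2.682 m
ΔV = Sy × A × Δh = 0.24 × 8 × 10^6 m² × 2.682 m = 5.15 × 10^6 m³

ΔV ≈ 5.15 × 10^6 m³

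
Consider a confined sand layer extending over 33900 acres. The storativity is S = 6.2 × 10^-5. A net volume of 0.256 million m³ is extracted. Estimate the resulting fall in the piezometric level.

Δh ≈ 30.1 m

A = 33900 acres = 1.372 × 10^8 m²
ΔV = 0.256 million m³ = 2.56 × 10^5 m³
Δh = ΔV / (S × A) = 2.56 × 10^5 m³ / (6.2 × 10^-5 × 1.372 × 10^8 m²) = 30.1 m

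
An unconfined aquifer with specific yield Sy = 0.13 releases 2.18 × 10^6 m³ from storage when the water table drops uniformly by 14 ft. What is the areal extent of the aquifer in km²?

A ≈ 3.93 km²

Δh = 14 ft = 4.267 m
A = ΔV / (Sy × Δh) = 2.18 × 10^6 / (0.13 × 4.267) = 3.93 × 10^6 m²
A = 3.93 × 10^6 m² = 3.93 km²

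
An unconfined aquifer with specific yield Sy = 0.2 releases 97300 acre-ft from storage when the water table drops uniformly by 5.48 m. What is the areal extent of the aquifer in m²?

ΔV = 97300 acre-ft = 1.2 × 10^8 m³
A = ΔV / (Sy × Δh) = 1.2 × 10^8 / (0.2 × 5.48) = 1.095 × 10^8 m²

A ≈ 1.1 × 10^8 m²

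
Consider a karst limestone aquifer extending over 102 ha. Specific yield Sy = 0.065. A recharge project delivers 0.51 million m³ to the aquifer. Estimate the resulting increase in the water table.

Δh ≈ 7.69 m

A = 102 ha = 1.02 × 10^6 m²
ΔV = 0.51 million m³ = 5.1 × 10^5 m³
Δh = ΔV / (Sy × A) = 5.1 × 10^5 m³ / (0.065 × 1.02 × 10^6 m²) = 7.692 m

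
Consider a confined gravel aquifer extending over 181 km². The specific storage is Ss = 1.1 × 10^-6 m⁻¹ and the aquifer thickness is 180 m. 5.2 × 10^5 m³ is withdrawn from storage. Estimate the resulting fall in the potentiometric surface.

S = Ss × b = 1.1 × 10^-6 m⁻¹ × 180 m = 1.98 × 10^-4
A = 181 km² = 1.81 × 10^8 m²
Δh = ΔV / (S × A) = 5.2 × 10^5 m³ / (1.98 × 10^-4 × 1.81 × 10^8 m²) = 14.51 m

Δh ≈ 14.5 m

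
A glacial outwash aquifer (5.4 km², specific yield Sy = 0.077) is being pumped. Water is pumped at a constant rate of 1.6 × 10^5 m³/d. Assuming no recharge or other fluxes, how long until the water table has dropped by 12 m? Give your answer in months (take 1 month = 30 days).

t ≈ 1.04 months

A = 5.4 km² = 5.4 × 10^6 m²
ΔV = Sy × A × Δh = 0.077 × 5.4 × 10^6 × 12 = 4.99 × 10^6 m³
t = ΔV / Q = 4.99 × 10^6 m³ / 1.6 × 10^5 m³/d = 31.18 d
t = 31.18 d ≈ 1.039 months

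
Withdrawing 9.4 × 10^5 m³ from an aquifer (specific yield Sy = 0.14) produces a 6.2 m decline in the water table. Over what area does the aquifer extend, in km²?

A = ΔV / (Sy × Δh) = 9.4 × 10^5 / (0.14 × 6.2) = 1.083 × 10^6 m²
A = 1.083 × 10^6 m² = 1.083 km²

A ≈ 1.08 km²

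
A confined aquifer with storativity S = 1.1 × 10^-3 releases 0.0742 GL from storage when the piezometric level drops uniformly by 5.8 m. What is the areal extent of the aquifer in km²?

ΔV = 0.0742 GL = 74200 m³
A = ΔV / (S × Δh) = 74200 / (0.0011 × 5.8) = 1.163 × 10^7 m²
A = 1.163 × 10^7 m² = 11.63 km²

A ≈ 11.6 km²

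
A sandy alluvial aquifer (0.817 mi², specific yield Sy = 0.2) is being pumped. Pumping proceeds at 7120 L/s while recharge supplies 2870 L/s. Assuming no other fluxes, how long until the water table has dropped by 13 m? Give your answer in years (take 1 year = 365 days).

t ≈ 0.041 years

A = 0.817 mi² = 2.116 × 10^6 m²
ΔV = Sy × A × Δh = 0.2 × 2.116 × 10^6 × 13 = 5.502 × 10^6 m³
Net withdrawal = 7120 − 2870 = 4250 L/s = 3.672 × 10^5 m³/d
t = ΔV / Q = 5.502 × 10^6 m³ / 3.672 × 10^5 m³/d = 14.98 d
t = 14.98 d ≈ 0.04105 years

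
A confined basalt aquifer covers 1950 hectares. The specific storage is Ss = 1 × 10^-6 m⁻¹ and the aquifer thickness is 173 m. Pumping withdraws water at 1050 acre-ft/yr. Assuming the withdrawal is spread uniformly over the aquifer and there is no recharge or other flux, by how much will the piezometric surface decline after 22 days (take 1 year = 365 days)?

S = Ss × b = 1 × 10^-6 m⁻¹ × 173 m = 1.73 × 10^-4
A = 1950 hectares = 1.95 × 10^7 m²
Q = 1050 acre-ft/yr = 3548 m³/d
ΔV = Q × t = 3548 m³/d × 22 d = 78060 m³
Δh = ΔV / (S × A) = 78060 / (1.73 × 10^-4 × 1.95 × 10^7) = 23.14 m

Δh ≈ 23.1 m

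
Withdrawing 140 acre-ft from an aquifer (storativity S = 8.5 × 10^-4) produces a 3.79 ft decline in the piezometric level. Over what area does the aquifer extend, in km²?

Δh = 3.79 ft = 1.155 m
ΔV = 140 acre-ft = 1.727 × 10^5 m³
A = ΔV / (S × Δh) = 1.727 × 10^5 / (8.5 × 10^-4 × 1.155) = 1.759 × 10^8 m²
A = 1.759 × 10^8 m² = 175.9 km²

A ≈ 176 km²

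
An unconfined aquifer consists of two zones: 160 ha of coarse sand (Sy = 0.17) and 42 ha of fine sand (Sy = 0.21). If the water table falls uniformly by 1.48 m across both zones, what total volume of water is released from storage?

ΔV ≈ 5.33 × 10^5 m³

A₁ = 160 ha = 1.6 × 10^6 m²; A₂ = 42 ha = 4.2 × 10^5 m²
ΔV₁ = 0.17 × 1.6 × 10^6 × 1.48 = 4.026 × 10^5 m³
ΔV₂ = 0.21 × 4.2 × 10^5 × 1.48 = 1.305 × 10^5 m³
ΔV = ΔV₁ + ΔV₂ = 5.331 × 10^5 m³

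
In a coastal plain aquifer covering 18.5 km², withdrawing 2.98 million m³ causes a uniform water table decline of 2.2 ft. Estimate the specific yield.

A = 18.5 km² = 1.85 × 10^7 m²
Δh = 2.2 ft = 0.6706 m
ΔV = 2.98 million m³ = 2.98 × 10^6 m³
Sy = ΔV / (A × Δh) = 2.98 × 10^6 m³ / (1.85 × 10^7 m² × 0.6706 m) = 0.2402

Sy ≈ 0.24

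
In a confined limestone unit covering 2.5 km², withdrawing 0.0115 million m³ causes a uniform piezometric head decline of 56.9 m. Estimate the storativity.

A = 2.5 km² = 2.5 × 10^6 m²
ΔV = 0.0115 million m³ = 11500 m³
S = ΔV / (A × Δh) = 11500 m³ / (2.5 × 10^6 m² × 56.9 m) = 8.084 × 10^-5

S ≈ 8.1 × 10^-5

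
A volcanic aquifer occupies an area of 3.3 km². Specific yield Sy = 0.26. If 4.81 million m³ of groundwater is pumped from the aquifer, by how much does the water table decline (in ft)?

A = 3.3 km² = 3.3 × 10^6 m²
ΔV = 4.81 million m³ = 4.81 × 10^6 m³
Δh = ΔV / (Sy × A) = 4.81 × 10^6 m³ / (0.26 × 3.3 × 10^6 m²) = 5.606 m
Δh = 5.606 m = 18.39 ft

Δh ≈ 18.4 ft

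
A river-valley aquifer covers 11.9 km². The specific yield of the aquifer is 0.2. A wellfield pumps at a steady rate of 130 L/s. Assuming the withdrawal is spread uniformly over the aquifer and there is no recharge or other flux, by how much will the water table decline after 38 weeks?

Δh ≈ 1.26 m

A = 11.9 km² = 1.19 × 10^7 m²
Q = 130 L/s = 11230 m³/d
t = 38 weeks = 266 d
ΔV = Q × t = 11230 m³/d × 266 d = 2.988 × 10^6 m³
Δh = ΔV / (Sy × A) = 2.988 × 10^6 / (0.2 × 1.19 × 10^7) = 1.255 m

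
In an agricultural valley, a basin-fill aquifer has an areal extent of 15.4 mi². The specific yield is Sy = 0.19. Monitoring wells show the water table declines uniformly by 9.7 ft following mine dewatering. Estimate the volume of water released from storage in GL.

ΔV ≈ 22.4 GL

A = 15.4 mi² = 3.989 × 10^7 m²
Δh = 9.7 ft = 2.957 m
ΔV = Sy × A × Δh = 0.19 × 3.989 × 10^7 m² × 2.957 m = 2.241 × 10^7 m³
ΔV = 2.241 × 10^7 m³ = 22.41 GL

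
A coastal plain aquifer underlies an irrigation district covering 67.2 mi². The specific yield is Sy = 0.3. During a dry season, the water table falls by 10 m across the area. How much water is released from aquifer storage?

A = 67.2 mi² = 1.74 × 10^8 m²
ΔV = Sy × A × Δh = 0.3 × 1.74 × 10^8 m² × 10 m = 5.221 × 10^8 m³

ΔV ≈ 5.22 × 10^8 m³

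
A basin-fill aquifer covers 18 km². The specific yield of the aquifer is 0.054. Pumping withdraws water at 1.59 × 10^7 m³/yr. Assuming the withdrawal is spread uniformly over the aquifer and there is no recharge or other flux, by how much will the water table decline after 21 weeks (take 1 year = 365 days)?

A = 18 km² = 1.8 × 10^7 m²
Q = 1.59 × 10^7 m³/yr = 43560 m³/d
t = 21 weeks = 147 d
ΔV = Q × t = 43560 m³/d × 147 d = 6.404 × 10^6 m³
Δh = ΔV / (Sy × A) = 6.404 × 10^6 / (0.054 × 1.8 × 10^7) = 6.588 m

Δh ≈ 6.59 m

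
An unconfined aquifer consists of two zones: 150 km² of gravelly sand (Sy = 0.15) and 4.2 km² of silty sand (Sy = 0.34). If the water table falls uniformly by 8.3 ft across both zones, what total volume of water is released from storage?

ΔV ≈ 6.05 × 10^7 m³

A₁ = 150 km² = 1.5 × 10^8 m²; A₂ = 4.2 km² = 4.2 × 10^6 m²
Δh = 8.3 ft = 2.53 m
ΔV₁ = 0.15 × 1.5 × 10^8 × 2.53 = 5.692 × 10^7 m³
ΔV₂ = 0.34 × 4.2 × 10^6 × 2.53 = 3.613 × 10^6 m³
ΔV = ΔV₁ + ΔV₂ = 6.053 × 10^7 m³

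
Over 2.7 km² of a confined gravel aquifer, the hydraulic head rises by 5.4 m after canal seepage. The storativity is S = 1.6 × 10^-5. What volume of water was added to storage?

ΔV ≈ 233 m³

A = 2.7 km² = 2.7 × 10^6 m²
ΔV = S × A × Δh = 1.6 × 10^-5 × 2.7 × 10^6 m² × 5.4 m = 233.3 m³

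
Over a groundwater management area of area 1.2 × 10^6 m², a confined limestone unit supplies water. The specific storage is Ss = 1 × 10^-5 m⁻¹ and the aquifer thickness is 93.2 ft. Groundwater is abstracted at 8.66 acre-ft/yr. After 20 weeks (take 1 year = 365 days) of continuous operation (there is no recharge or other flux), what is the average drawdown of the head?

Δh ≈ 12 m

b = 93.2 ft = 28.41 m
S = Ss × b = 1 × 10^-5 m⁻¹ × 28.41 m = 2.841 × 10^-4
Q = 8.66 acre-ft/yr = 29.27 m³/d
t = 20 weeks = 140 d
ΔV = Q × t = 29.27 m³/d × 140 d = 4097 m³
Δh = ΔV / (S × A) = 4097 / (2.841 × 10^-4 × 1.2 × 10^6) = 12.02 m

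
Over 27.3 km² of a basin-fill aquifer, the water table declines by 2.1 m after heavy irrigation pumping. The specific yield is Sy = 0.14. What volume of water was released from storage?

A = 27.3 km² = 2.73 × 10^7 m²
ΔV = Sy × A × Δh = 0.14 × 2.73 × 10^7 m² × 2.1 m = 8.026 × 10^6 m³

ΔV ≈ 8.03 × 10^6 m³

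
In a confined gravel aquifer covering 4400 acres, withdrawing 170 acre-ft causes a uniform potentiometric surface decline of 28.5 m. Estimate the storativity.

A = 4400 acres = 1.781 × 10^7 m²
ΔV = 170 acre-ft = 2.097 × 10^5 m³
S = ΔV / (A × Δh) = 2.097 × 10^5 m³ / (1.781 × 10^7 m² × 28.5 m) = 4.132 × 10^-4

S ≈ 4.1 × 10^-4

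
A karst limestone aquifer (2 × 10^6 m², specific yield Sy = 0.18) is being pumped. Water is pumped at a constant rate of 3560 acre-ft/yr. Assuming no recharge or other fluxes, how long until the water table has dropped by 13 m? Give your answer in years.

t ≈ 1.07 years

ΔV = Sy × A × Δh = 0.18 × 2 × 10^6 × 13 = 4.68 × 10^6 m³
Q = 3560 acre-ft/yr = 12030 m³/d
t = ΔV / Q = 4.68 × 10^6 m³ / 12030 m³/d = 389 d
t = 389 d ≈ 1.066 years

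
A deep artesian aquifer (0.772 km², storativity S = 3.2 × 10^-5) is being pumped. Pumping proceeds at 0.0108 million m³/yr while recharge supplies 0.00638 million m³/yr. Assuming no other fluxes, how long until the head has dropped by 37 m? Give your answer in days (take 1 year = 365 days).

t ≈ 75.5 days

A = 0.772 km² = 7.72 × 10^5 m²
ΔV = S × A × Δh = 3.2 × 10^-5 × 7.72 × 10^5 × 37 = 914 m³
Net withdrawal = 0.0108 − 0.00638 = 0.00442 million m³/yr = 12.11 m³/d
t = ΔV / Q = 914 m³ / 12.11 m³/d = 75.48 d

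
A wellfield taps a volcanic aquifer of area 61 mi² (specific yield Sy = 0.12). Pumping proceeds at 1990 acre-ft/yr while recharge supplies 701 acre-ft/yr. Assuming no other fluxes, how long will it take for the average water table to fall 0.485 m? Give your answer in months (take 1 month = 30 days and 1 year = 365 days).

t ≈ 70.4 months

A = 61 mi² = 1.58 × 10^8 m²
ΔV = Sy × A × Δh = 0.12 × 1.58 × 10^8 × 0.485 = 9.195 × 10^6 m³
Net withdrawal = 1990 − 701 = 1289 acre-ft/yr = 4356 m³/d
t = ΔV / Q = 9.195 × 10^6 m³ / 4356 m³/d = 2111 d
t = 2111 d ≈ 70.36 months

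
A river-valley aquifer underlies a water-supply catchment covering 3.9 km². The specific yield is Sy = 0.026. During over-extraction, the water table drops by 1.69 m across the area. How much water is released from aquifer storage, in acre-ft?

ΔV ≈ 139 acre-ft

A = 3.9 km² = 3.9 × 10^6 m²
ΔV = Sy × A × Δh = 0.026 × 3.9 × 10^6 m² × 1.69 m = 1.714 × 10^5 m³
ΔV = 1.714 × 10^5 m³ = 138.9 acre-ft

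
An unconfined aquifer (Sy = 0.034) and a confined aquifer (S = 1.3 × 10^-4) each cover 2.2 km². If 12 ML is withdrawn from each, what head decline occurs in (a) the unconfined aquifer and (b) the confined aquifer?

A = 2.2 km² = 2.2 × 10^6 m²
ΔV = 12 ML = 12000 m³
Unconfined: Δh_u = ΔV/(Sy·A) = 12000/(0.034 × 2.2 × 10^6) = 0.1604 m
Confined: Δh_c = ΔV/(S·A) = 12000/(1.3 × 10^-4 × 2.2 × 10^6) = 41.96 m

Δh_u ≈ 0.16 m; Δh_c ≈ 42 m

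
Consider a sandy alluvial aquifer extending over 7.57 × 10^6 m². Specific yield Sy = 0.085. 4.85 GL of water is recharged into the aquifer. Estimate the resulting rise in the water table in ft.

ΔV = 4.85 GL = 4.85 × 10^6 m³
Δh = ΔV / (Sy × A) = 4.85 × 10^6 m³ / (0.085 × 7.57 × 10^6 m²) = 7.537 m
Δh = 7.537 m = 24.73 ft

Δh ≈ 24.7 ft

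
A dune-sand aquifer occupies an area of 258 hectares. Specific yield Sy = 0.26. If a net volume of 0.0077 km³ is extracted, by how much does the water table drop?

Δh ≈ 11.5 m

A = 258 hectares = 2.58 × 10^6 m²
ΔV = 0.0077 km³ = 7.7 × 10^6 m³
Δh = ΔV / (Sy × A) = 7.7 × 10^6 m³ / (0.26 × 2.58 × 10^6 m²) = 11.48 m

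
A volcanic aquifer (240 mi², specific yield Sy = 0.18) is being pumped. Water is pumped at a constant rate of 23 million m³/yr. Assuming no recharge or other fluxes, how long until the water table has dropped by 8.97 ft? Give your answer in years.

t ≈ 13.3 years

A = 240 mi² = 6.216 × 10^8 m²
Δh = 8.97 ft = 2.734 m
ΔV = Sy × A × Δh = 0.18 × 6.216 × 10^8 × 2.734 = 3.059 × 10^8 m³
Q = 23 million m³/yr = 63010 m³/d
t = ΔV / Q = 3.059 × 10^8 m³ / 63010 m³/d = 4855 d
t = 4855 d ≈ 13.3 years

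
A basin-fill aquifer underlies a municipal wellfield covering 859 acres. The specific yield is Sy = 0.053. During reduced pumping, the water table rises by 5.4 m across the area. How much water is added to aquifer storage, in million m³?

A = 859 acres = 3.476 × 10^6 m²
ΔV = Sy × A × Δh = 0.053 × 3.476 × 10^6 m² × 5.4 m = 9.949 × 10^5 m³
ΔV = 9.949 × 10^5 m³ = 0.9949 million m³

ΔV ≈ 0.995 million m³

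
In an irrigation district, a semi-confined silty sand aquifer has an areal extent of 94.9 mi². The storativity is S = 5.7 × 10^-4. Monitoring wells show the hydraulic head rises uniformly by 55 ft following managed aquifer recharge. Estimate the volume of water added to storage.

A = 94.9 mi² = 2.458 × 10^8 m²
Δh = 55 ft = 16.76 m
ΔV = S × A × Δh = 5.7 × 10^-4 × 2.458 × 10^8 m² × 16.76 m = 2.349 × 10^6 m³

ΔV ≈ 2.35 × 10^6 m³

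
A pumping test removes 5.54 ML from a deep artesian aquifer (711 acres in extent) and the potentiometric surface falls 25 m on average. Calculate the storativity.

S ≈ 7.7 × 10^-5

A = 711 acres = 2.877 × 10^6 m²
ΔV = 5.54 ML = 5540 m³
S = ΔV / (A × Δh) = 5540 m³ / (2.877 × 10^6 m² × 25 m) = 7.702 × 10^-5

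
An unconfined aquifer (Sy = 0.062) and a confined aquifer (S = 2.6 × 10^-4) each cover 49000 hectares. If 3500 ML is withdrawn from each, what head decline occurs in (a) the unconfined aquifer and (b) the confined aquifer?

A = 49000 hectares = 4.9 × 10^8 m²
ΔV = 3500 ML = 3.5 × 10^6 m³
Unconfined: Δh_u = ΔV/(Sy·A) = 3.5 × 10^6/(0.062 × 4.9 × 10^8) = 0.1152 m
Confined: Δh_c = ΔV/(S·A) = 3.5 × 10^6/(2.6 × 10^-4 × 4.9 × 10^8) = 27.47 m

Δh_u ≈ 0.115 m; Δh_c ≈ 27.5 m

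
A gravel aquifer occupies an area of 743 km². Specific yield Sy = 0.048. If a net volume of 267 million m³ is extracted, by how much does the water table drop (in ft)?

Δh ≈ 24.6 ft

A = 743 km² = 7.43 × 10^8 m²
ΔV = 267 million m³ = 2.67 × 10^8 m³
Δh = ΔV / (Sy × A) = 2.67 × 10^8 m³ / (0.048 × 7.43 × 10^8 m²) = 7.487 m
Δh = 7.487 m = 24.56 ft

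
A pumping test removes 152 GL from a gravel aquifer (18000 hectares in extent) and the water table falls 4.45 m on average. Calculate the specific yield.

A = 18000 hectares = 1.8 × 10^8 m²
ΔV = 152 GL = 1.52 × 10^8 m³
Sy = ΔV / (A × Δh) = 1.52 × 10^8 m³ / (1.8 × 10^8 m² × 4.45 m) = 0.1898

Sy ≈ 0.19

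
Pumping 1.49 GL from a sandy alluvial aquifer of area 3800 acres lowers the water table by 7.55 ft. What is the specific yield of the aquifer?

Sy ≈ 0.042

A = 3800 acres = 1.538 × 10^7 m²
Δh = 7.55 ft = 2.301 m
ΔV = 1.49 GL = 1.49 × 10^6 m³
Sy = ΔV / (A × Δh) = 1.49 × 10^6 m³ / (1.538 × 10^7 m² × 2.301 m) = 0.0421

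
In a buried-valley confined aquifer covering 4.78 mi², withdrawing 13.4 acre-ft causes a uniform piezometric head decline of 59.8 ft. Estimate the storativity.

A = 4.78 mi² = 1.238 × 10^7 m²
Δh = 59.8 ft = 18.23 m
ΔV = 13.4 acre-ft = 16530 m³
S = ΔV / (A × Δh) = 16530 m³ / (1.238 × 10^7 m² × 18.23 m) = 7.325 × 10^-5

S ≈ 7.3 × 10^-5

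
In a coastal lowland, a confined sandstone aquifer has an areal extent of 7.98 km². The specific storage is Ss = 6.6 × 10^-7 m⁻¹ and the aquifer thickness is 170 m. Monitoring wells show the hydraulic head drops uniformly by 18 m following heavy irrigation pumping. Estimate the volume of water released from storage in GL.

ΔV ≈ 0.0161 GL

S = Ss × b = 6.6 × 10^-7 m⁻¹ × 170 m = 1.122 × 10^-4
A = 7.98 km² = 7.98 × 10^6 m²
ΔV = S × A × Δh = 1.122 × 10^-4 × 7.98 × 10^6 m² × 18 m = 16120 m³
ΔV = 16120 m³ = 0.01612 GL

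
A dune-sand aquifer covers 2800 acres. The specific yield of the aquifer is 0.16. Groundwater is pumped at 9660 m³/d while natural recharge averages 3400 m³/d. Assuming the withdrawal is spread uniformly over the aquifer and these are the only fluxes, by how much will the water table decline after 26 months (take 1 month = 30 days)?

A = 2800 acres = 1.133 × 10^7 m²
Net abstraction = 9660 − 3400 = 6260 m³/d
t = 26 months = 780 d
ΔV = Q × t = 6260 m³/d × 780 d = 4.883 × 10^6 m³
Δh = ΔV / (Sy × A) = 4.883 × 10^6 / (0.16 × 1.133 × 10^7) = 2.693 m

Δh ≈ 2.69 m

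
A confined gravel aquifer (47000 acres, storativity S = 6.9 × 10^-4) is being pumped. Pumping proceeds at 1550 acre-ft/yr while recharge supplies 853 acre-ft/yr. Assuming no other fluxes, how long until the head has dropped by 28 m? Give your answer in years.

A = 47000 acres = 1.902 × 10^8 m²
ΔV = S × A × Δh = 6.9 × 10^-4 × 1.902 × 10^8 × 28 = 3.675 × 10^6 m³
Net withdrawal = 1550 − 853 = 697 acre-ft/yr = 2355 m³/d
t = ΔV / Q = 3.675 × 10^6 m³ / 2355 m³/d = 1560 d
t = 1560 d ≈ 4.274 years

t ≈ 4.27 years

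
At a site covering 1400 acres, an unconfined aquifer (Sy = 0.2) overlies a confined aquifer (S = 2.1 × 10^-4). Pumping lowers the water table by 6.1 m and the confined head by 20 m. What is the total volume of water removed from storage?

A = 1400 acres = 5.666 × 10^6 m²
Unconfined: ΔV_u = Sy × A × Δh_u = 0.2 × 5.666 × 10^6 × 6.1 = 6.912 × 10^6 m³
Confined: ΔV_c = S × A × Δh_c = 2.1 × 10^-4 × 5.666 × 10^6 × 20 = 23800 m³
Total ΔV = 6.912 × 10^6 + 23800 = 6.936 × 10^6 m³

ΔV ≈ 6.94 × 10^6 m³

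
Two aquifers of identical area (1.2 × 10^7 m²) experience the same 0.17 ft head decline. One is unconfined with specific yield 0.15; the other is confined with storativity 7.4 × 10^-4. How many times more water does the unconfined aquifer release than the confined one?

Δh = 0.17 ft = 0.05182 m
Unconfined: ΔV_u = Sy × A × Δh = 0.15 × 1.2 × 10^7 × 0.05182 = 93270 m³
Confined: ΔV_c = S × A × Δh = 7.4 × 10^-4 × 1.2 × 10^7 × 0.05182 = 460.1 m³
Ratio = ΔV_u / ΔV_c = Sy / S = 0.15 / 7.4 × 10^-4 = 202.7

ΔV_u / ΔV_c ≈ 203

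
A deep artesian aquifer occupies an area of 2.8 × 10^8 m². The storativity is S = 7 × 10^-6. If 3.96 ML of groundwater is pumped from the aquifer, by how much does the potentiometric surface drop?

Δh ≈ 2.02 m

ΔV = 3.96 ML = 3960 m³
Δh = ΔV / (S × A) = 3960 m³ / (7 × 10^-6 × 2.8 × 10^8 m²) = 2.02 m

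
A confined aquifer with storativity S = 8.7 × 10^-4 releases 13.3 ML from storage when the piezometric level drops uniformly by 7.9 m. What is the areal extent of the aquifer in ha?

A ≈ 194 ha

ΔV = 13.3 ML = 13300 m³
A = ΔV / (S × Δh) = 13300 / (8.7 × 10^-4 × 7.9) = 1.935 × 10^6 m²
A = 1.935 × 10^6 m² = 193.5 ha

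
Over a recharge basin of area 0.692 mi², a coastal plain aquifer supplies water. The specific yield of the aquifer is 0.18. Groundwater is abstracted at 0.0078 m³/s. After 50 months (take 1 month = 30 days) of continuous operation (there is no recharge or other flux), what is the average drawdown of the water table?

A = 0.692 mi² = 1.792 × 10^6 m²
Q = 0.0078 m³/s = 673.9 m³/d
t = 50 months = 1500 d
ΔV = Q × t = 673.9 m³/d × 1500 d = 1.011 × 10^6 m³
Δh = ΔV / (Sy × A) = 1.011 × 10^6 / (0.18 × 1.792 × 10^6) = 3.133 m

Δh ≈ 3.13 m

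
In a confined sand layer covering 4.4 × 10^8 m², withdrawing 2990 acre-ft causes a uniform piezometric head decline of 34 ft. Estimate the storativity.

Δh = 34 ft = 10.36 m
ΔV = 2990 acre-ft = 3.688 × 10^6 m³
S = ΔV / (A × Δh) = 3.688 × 10^6 m³ / (4.4 × 10^8 m² × 10.36 m) = 8.088 × 10^-4

S ≈ 8.1 × 10^-4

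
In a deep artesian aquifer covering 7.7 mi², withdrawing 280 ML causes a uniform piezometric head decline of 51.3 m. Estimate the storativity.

S ≈ 2.7 × 10^-4

A = 7.7 mi² = 1.994 × 10^7 m²
ΔV = 280 ML = 2.8 × 10^5 m³
S = ΔV / (A × Δh) = 2.8 × 10^5 m³ / (1.994 × 10^7 m² × 51.3 m) = 2.737 × 10^-4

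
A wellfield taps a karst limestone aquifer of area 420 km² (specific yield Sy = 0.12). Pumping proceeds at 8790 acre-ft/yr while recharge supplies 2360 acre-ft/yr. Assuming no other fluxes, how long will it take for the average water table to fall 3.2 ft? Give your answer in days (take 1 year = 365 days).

t ≈ 2260 days

A = 420 km² = 4.2 × 10^8 m²
Δh = 3.2 ft = 0.9754 m
ΔV = Sy × A × Δh = 0.12 × 4.2 × 10^8 × 0.9754 = 4.916 × 10^7 m³
Net withdrawal = 8790 − 2360 = 6430 acre-ft/yr = 21730 m³/d
t = ΔV / Q = 4.916 × 10^7 m³ / 21730 m³/d = 2262 d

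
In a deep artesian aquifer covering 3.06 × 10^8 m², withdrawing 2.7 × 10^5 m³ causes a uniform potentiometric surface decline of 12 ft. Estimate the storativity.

S ≈ 2.4 × 10^-4

Δh = 12 ft = 3.658 m
S = ΔV / (A × Δh) = 2.7 × 10^5 m³ / (3.06 × 10^8 m² × 3.658 m) = 2.412 × 10^-4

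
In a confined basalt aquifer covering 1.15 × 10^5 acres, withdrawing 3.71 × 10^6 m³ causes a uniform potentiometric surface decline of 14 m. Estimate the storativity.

S ≈ 5.7 × 10^-4

A = 1.15 × 10^5 acres = 4.654 × 10^8 m²
S = ΔV / (A × Δh) = 3.71 × 10^6 m³ / (4.654 × 10^8 m² × 14 m) = 5.694 × 10^-4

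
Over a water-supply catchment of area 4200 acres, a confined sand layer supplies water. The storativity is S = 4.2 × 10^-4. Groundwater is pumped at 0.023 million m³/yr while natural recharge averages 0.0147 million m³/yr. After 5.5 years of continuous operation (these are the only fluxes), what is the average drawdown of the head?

A = 4200 acres = 1.7 × 10^7 m²
Net abstraction = 0.023 − 0.0147 = 0.0083 million m³/yr
Q_net = 0.0083 million m³/yr = 22.74 m³/d
t = 5.5 years = 2008 d
ΔV = Q × t = 22.74 m³/d × 2008 d = 45650 m³
Δh = ΔV / (S × A) = 45650 / (4.2 × 10^-4 × 1.7 × 10^7) = 6.395 m

Δh ≈ 6.39 m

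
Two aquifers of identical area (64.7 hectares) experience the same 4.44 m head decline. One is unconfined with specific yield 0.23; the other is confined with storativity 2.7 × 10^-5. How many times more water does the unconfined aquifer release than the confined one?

ΔV_u / ΔV_c ≈ 8520

A = 64.7 hectares = 6.47 × 10^5 m²
Unconfined: ΔV_u = Sy × A × Δh = 0.23 × 6.47 × 10^5 × 4.44 = 6.607 × 10^5 m³
Confined: ΔV_c = S × A × Δh = 2.7 × 10^-5 × 6.47 × 10^5 × 4.44 = 77.56 m³
Ratio = ΔV_u / ΔV_c = Sy / S = 0.23 / 2.7 × 10^-5 = 8519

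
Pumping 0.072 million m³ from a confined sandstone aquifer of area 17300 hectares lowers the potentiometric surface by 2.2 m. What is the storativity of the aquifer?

S ≈ 1.9 × 10^-4

A = 17300 hectares = 1.73 × 10^8 m²
ΔV = 0.072 million m³ = 72000 m³
S = ΔV / (A × Δh) = 72000 m³ / (1.73 × 10^8 m² × 2.2 m) = 1.892 × 10^-4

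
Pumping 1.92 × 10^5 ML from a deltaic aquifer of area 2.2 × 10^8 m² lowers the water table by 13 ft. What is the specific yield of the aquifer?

Sy ≈ 0.22

Δh = 13 ft = 3.962 m
ΔV = 1.92 × 10^5 ML = 1.92 × 10^8 m³
Sy = ΔV / (A × Δh) = 1.92 × 10^8 m³ / (2.2 × 10^8 m² × 3.962 m) = 0.2203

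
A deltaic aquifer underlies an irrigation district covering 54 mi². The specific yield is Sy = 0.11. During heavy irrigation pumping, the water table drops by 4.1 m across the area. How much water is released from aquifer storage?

A = 54 mi² = 1.399 × 10^8 m²
ΔV = Sy × A × Δh = 0.11 × 1.399 × 10^8 m² × 4.1 m = 6.308 × 10^7 m³

ΔV ≈ 6.31 × 10^7 m³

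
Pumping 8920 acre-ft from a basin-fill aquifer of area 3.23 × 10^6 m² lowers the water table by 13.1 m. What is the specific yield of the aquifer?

ΔV = 8920 acre-ft = 1.1 × 10^7 m³
Sy = ΔV / (A × Δh) = 1.1 × 10^7 m³ / (3.23 × 10^6 m² × 13.1 m) = 0.26

Sy ≈ 0.26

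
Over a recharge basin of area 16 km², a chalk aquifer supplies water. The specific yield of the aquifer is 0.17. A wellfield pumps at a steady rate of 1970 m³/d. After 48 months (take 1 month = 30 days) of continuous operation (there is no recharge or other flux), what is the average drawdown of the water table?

A = 16 km² = 1.6 × 10^7 m²
t = 48 months = 1440 d
ΔV = Q × t = 1970 m³/d × 1440 d = 2.837 × 10^6 m³
Δh = ΔV / (Sy × A) = 2.837 × 10^6 / (0.17 × 1.6 × 10^7) = 1.043 m

Δh ≈ 1.04 m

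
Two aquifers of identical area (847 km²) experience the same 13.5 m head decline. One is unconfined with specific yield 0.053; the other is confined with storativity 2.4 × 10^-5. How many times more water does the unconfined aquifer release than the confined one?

A = 847 km² = 8.47 × 10^8 m²
Unconfined: ΔV_u = Sy × A × Δh = 0.053 × 8.47 × 10^8 × 13.5 = 6.06 × 10^8 m³
Confined: ΔV_c = S × A × Δh = 2.4 × 10^-5 × 8.47 × 10^8 × 13.5 = 2.744 × 10^5 m³
Ratio = ΔV_u / ΔV_c = Sy / S = 0.053 / 2.4 × 10^-5 = 2208

ΔV_u / ΔV_c ≈ 2210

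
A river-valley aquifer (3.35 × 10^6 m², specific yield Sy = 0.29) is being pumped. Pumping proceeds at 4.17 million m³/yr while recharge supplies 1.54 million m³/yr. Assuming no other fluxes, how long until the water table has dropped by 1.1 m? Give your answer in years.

t ≈ 0.406 years

ΔV = Sy × A × Δh = 0.29 × 3.35 × 10^6 × 1.1 = 1.069 × 10^6 m³
Net withdrawal = 4.17 − 1.54 = 2.63 million m³/yr = 7205 m³/d
t = ΔV / Q = 1.069 × 10^6 m³ / 7205 m³/d = 148.3 d
t = 148.3 d ≈ 0.4063 years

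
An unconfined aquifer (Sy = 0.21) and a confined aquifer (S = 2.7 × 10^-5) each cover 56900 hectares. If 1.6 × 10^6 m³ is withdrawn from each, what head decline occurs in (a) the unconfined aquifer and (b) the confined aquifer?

Δh_u ≈ 0.0134 m; Δh_c ≈ 104 m

A = 56900 hectares = 5.69 × 10^8 m²
Unconfined: Δh_u = ΔV/(Sy·A) = 1.6 × 10^6/(0.21 × 5.69 × 10^8) = 0.01339 m
Confined: Δh_c = ΔV/(S·A) = 1.6 × 10^6/(2.7 × 10^-5 × 5.69 × 10^8) = 104.1 m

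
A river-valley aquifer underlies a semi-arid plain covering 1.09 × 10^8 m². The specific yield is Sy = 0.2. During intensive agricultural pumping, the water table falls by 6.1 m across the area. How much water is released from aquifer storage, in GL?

ΔV = Sy × A × Δh = 0.2 × 1.09 × 10^8 m² × 6.1 m = 1.33 × 10^8 m³
ΔV = 1.33 × 10^8 m³ = 133 GL

ΔV ≈ 133 GL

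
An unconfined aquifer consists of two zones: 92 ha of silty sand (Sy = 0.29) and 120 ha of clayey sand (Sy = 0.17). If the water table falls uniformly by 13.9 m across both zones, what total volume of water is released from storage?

A₁ = 92 ha = 9.2 × 10^5 m²; A₂ = 120 ha = 1.2 × 10^6 m²
ΔV₁ = 0.29 × 9.2 × 10^5 × 13.9 = 3.709 × 10^6 m³
ΔV₂ = 0.17 × 1.2 × 10^6 × 13.9 = 2.836 × 10^6 m³
ΔV = ΔV₁ + ΔV₂ = 6.544 × 10^6 m³

ΔV ≈ 6.54 × 10^6 m³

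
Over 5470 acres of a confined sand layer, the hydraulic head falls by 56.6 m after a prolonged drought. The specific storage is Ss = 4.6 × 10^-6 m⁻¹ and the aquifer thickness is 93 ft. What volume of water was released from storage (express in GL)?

b = 93 ft = 28.35 m
S = Ss × b = 4.6 × 10^-6 m⁻¹ × 28.35 m = 1.304 × 10^-4
A = 5470 acres = 2.214 × 10^7 m²
ΔV = S × A × Δh = 1.304 × 10^-4 × 2.214 × 10^7 m² × 56.6 m = 1.634 × 10^5 m³
ΔV = 1.634 × 10^5 m³ = 0.1634 GL

ΔV ≈ 0.163 GL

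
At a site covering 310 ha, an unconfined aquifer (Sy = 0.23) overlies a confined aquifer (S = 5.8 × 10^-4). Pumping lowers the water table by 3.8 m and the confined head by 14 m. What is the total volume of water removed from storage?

ΔV ≈ 2.73 × 10^6 m³

A = 310 ha = 3.1 × 10^6 m²
Unconfined: ΔV_u = Sy × A × Δh_u = 0.23 × 3.1 × 10^6 × 3.8 = 2.709 × 10^6 m³
Confined: ΔV_c = S × A × Δh_c = 5.8 × 10^-4 × 3.1 × 10^6 × 14 = 25170 m³
Total ΔV = 2.709 × 10^6 + 25170 = 2.735 × 10^6 m³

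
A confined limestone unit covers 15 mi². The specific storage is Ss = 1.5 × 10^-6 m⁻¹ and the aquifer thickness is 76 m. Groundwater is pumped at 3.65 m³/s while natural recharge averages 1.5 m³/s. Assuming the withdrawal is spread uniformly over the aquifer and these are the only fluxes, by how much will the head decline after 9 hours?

S = Ss × b = 1.5 × 10^-6 m⁻¹ × 76 m = 1.14 × 10^-4
A = 15 mi² = 3.885 × 10^7 m²
Net abstraction = 3.65 − 1.5 = 2.15 m³/s
Q_net = 2.15 m³/s = 1.858 × 10^5 m³/d
t = 9 hours = 0.375 d
ΔV = Q × t = 1.858 × 10^5 m³/d × 0.375 d = 69660 m³
Δh = ΔV / (S × A) = 69660 / (1.14 × 10^-4 × 3.885 × 10^7) = 15.73 m

Δh ≈ 15.7 m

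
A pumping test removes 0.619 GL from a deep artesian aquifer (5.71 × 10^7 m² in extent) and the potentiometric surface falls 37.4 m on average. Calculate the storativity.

S ≈ 2.9 × 10^-4

ΔV = 0.619 GL = 6.19 × 10^5 m³
S = ΔV / (A × Δh) = 6.19 × 10^5 m³ / (5.71 × 10^7 m² × 37.4 m) = 2.899 × 10^-4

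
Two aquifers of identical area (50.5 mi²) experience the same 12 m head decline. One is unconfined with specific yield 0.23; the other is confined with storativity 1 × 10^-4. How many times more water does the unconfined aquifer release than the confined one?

A = 50.5 mi² = 1.308 × 10^8 m²
Unconfined: ΔV_u = Sy × A × Δh = 0.23 × 1.308 × 10^8 × 12 = 3.61 × 10^8 m³
Confined: ΔV_c = S × A × Δh = 1 × 10^-4 × 1.308 × 10^8 × 12 = 1.57 × 10^5 m³
Ratio = ΔV_u / ΔV_c = Sy / S = 0.23 / 1 × 10^-4 = 2300

ΔV_u / ΔV_c ≈ 2300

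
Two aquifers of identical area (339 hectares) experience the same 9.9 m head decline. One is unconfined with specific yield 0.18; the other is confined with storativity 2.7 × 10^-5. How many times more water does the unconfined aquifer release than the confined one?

A = 339 hectares = 3.39 × 10^6 m²
Unconfined: ΔV_u = Sy × A × Δh = 0.18 × 3.39 × 10^6 × 9.9 = 6.041 × 10^6 m³
Confined: ΔV_c = S × A × Δh = 2.7 × 10^-5 × 3.39 × 10^6 × 9.9 = 906.1 m³
Ratio = ΔV_u / ΔV_c = Sy / S = 0.18 / 2.7 × 10^-5 = 6667

ΔV_u / ΔV_c ≈ 6670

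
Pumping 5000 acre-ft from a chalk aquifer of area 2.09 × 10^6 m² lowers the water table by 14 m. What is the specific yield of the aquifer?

ΔV = 5000 acre-ft = 6.167 × 10^6 m³
Sy = ΔV / (A × Δh) = 6.167 × 10^6 m³ / (2.09 × 10^6 m² × 14 m) = 0.2108

Sy ≈ 0.21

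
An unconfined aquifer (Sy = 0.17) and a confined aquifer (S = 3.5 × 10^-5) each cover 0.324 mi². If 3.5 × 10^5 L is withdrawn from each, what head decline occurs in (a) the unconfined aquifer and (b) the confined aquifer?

Δh_u ≈ 0.00245 m; Δh_c ≈ 11.9 m

A = 0.324 mi² = 8.392 × 10^5 m²
ΔV = 3.5 × 10^5 L = 350 m³
Unconfined: Δh_u = ΔV/(Sy·A) = 350/(0.17 × 8.392 × 10^5) = 0.002453 m
Confined: Δh_c = ΔV/(S·A) = 350/(3.5 × 10^-5 × 8.392 × 10^5) = 11.92 m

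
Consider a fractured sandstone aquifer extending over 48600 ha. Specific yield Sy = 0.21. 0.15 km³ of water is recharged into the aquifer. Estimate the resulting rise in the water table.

Δh ≈ 1.47 m

A = 48600 ha = 4.86 × 10^8 m²
ΔV = 0.15 km³ = 1.5 × 10^8 m³
Δh = ΔV / (Sy × A) = 1.5 × 10^8 m³ / (0.21 × 4.86 × 10^8 m²) = 1.47 m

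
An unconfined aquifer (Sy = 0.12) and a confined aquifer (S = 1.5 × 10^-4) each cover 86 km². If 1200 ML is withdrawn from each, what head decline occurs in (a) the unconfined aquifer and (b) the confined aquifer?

A = 86 km² = 8.6 × 10^7 m²
ΔV = 1200 ML = 1.2 × 10^6 m³
Unconfined: Δh_u = ΔV/(Sy·A) = 1.2 × 10^6/(0.12 × 8.6 × 10^7) = 0.1163 m
Confined: Δh_c = ΔV/(S·A) = 1.2 × 10^6/(1.5 × 10^-4 × 8.6 × 10^7) = 93.02 m

Δh_u ≈ 0.116 m; Δh_c ≈ 93 m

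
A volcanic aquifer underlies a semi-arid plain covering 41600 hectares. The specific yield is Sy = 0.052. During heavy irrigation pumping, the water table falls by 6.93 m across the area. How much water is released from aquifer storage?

ΔV ≈ 1.5 × 10^8 m³

A = 41600 hectares = 4.16 × 10^8 m²
ΔV = Sy × A × Δh = 0.052 × 4.16 × 10^8 m² × 6.93 m = 1.499 × 10^8 m³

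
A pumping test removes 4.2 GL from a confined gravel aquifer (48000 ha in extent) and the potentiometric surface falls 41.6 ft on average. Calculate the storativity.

A = 48000 ha = 4.8 × 10^8 m²
Δh = 41.6 ft = 12.68 m
ΔV = 4.2 GL = 4.2 × 10^6 m³
S = ΔV / (A × Δh) = 4.2 × 10^6 m³ / (4.8 × 10^8 m² × 12.68 m) = 6.901 × 10^-4

S ≈ 6.9 × 10^-4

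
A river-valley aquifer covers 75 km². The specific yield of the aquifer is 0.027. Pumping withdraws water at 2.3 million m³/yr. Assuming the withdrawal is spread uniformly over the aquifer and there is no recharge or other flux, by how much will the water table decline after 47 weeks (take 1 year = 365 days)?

A = 75 km² = 7.5 × 10^7 m²
Q = 2.3 million m³/yr = 6301 m³/d
t = 47 weeks = 329 d
ΔV = Q × t = 6301 m³/d × 329 d = 2.073 × 10^6 m³
Δh = ΔV / (Sy × A) = 2.073 × 10^6 / (0.027 × 7.5 × 10^7) = 1.024 m

Δh ≈ 1.02 m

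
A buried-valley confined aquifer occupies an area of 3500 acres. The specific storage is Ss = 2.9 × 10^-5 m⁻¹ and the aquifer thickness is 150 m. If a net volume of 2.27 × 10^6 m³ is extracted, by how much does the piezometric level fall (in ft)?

Δh ≈ 121 ft

S = Ss × b = 2.9 × 10^-5 m⁻¹ × 150 m = 4.35 × 10^-3
A = 3500 acres = 1.416 × 10^7 m²
Δh = ΔV / (S × A) = 2.27 × 10^6 m³ / (0.00435 × 1.416 × 10^7 m²) = 36.84 m
Δh = 36.84 m = 120.9 ft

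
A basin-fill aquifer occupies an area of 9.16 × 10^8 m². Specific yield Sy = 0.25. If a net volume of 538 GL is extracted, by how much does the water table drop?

Δh ≈ 2.35 m

ΔV = 538 GL = 5.38 × 10^8 m³
Δh = ΔV / (Sy × A) = 5.38 × 10^8 m³ / (0.25 × 9.16 × 10^8 m²) = 2.349 m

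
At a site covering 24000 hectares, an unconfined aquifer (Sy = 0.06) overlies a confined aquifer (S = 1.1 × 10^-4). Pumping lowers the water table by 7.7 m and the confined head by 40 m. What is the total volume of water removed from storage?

ΔV ≈ 1.12 × 10^8 m³

A = 24000 hectares = 2.4 × 10^8 m²
Unconfined: ΔV_u = Sy × A × Δh_u = 0.06 × 2.4 × 10^8 × 7.7 = 1.109 × 10^8 m³
Confined: ΔV_c = S × A × Δh_c = 1.1 × 10^-4 × 2.4 × 10^8 × 40 = 1.056 × 10^6 m³
Total ΔV = 1.109 × 10^8 + 1.056 × 10^6 = 1.119 × 10^8 m³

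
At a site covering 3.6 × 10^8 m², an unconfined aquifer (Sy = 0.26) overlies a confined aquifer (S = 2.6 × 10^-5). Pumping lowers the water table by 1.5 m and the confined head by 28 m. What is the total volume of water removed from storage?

ΔV ≈ 1.41 × 10^8 m³

Unconfined: ΔV_u = Sy × A × Δh_u = 0.26 × 3.6 × 10^8 × 1.5 = 1.404 × 10^8 m³
Confined: ΔV_c = S × A × Δh_c = 2.6 × 10^-5 × 3.6 × 10^8 × 28 = 2.621 × 10^5 m³
Total ΔV = 1.404 × 10^8 + 2.621 × 10^5 = 1.407 × 10^8 m³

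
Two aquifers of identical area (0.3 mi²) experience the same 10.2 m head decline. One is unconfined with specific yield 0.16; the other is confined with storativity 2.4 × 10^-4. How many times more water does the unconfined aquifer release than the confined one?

ΔV_u / ΔV_c ≈ 667

A = 0.3 mi² = 7.77 × 10^5 m²
Unconfined: ΔV_u = Sy × A × Δh = 0.16 × 7.77 × 10^5 × 10.2 = 1.268 × 10^6 m³
Confined: ΔV_c = S × A × Δh = 2.4 × 10^-4 × 7.77 × 10^5 × 10.2 = 1902 m³
Ratio = ΔV_u / ΔV_c = Sy / S = 0.16 / 2.4 × 10^-4 = 666.7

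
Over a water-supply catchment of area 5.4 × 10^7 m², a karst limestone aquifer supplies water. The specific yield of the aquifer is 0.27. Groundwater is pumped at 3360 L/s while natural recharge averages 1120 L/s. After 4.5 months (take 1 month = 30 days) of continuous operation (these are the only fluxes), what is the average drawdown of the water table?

Δh ≈ 1.79 m

Net abstraction = 3360 − 1120 = 2240 L/s
Q_net = 2240 L/s = 1.935 × 10^5 m³/d
t = 4.5 months = 135 d
ΔV = Q × t = 1.935 × 10^5 m³/d × 135 d = 2.613 × 10^7 m³
Δh = ΔV / (Sy × A) = 2.613 × 10^7 / (0.27 × 5.4 × 10^7) = 1.792 m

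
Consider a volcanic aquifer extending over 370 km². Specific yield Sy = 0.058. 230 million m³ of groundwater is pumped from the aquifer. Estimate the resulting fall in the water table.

Δh ≈ 10.7 m

A = 370 km² = 3.7 × 10^8 m²
ΔV = 230 million m³ = 2.3 × 10^8 m³
Δh = ΔV / (Sy × A) = 2.3 × 10^8 m³ / (0.058 × 3.7 × 10^8 m²) = 10.72 m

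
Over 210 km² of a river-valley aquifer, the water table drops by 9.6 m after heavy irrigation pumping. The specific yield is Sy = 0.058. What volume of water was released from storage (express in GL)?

ΔV ≈ 117 GL

A = 210 km² = 2.1 × 10^8 m²
ΔV = Sy × A × Δh = 0.058 × 2.1 × 10^8 m² × 9.6 m = 1.169 × 10^8 m³
ΔV = 1.169 × 10^8 m³ = 116.9 GL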